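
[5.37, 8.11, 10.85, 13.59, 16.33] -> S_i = 5.37 + 2.74*i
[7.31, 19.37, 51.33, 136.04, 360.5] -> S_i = 7.31*2.65^i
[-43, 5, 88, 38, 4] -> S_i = Random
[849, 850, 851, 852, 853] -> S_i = 849 + 1*i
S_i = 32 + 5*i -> [32, 37, 42, 47, 52]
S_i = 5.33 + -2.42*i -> [5.33, 2.91, 0.49, -1.93, -4.35]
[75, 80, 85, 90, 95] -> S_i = 75 + 5*i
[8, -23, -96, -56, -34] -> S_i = Random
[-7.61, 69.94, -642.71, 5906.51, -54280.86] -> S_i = -7.61*(-9.19)^i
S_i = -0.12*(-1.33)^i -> [-0.12, 0.16, -0.21, 0.28, -0.38]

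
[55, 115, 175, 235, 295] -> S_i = 55 + 60*i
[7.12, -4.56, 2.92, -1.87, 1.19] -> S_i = 7.12*(-0.64)^i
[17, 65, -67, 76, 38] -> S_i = Random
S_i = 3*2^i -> [3, 6, 12, 24, 48]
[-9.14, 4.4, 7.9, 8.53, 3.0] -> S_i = Random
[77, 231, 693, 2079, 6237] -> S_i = 77*3^i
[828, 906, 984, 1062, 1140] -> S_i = 828 + 78*i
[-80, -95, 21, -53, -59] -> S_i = Random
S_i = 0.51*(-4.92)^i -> [0.51, -2.51, 12.35, -60.74, 298.83]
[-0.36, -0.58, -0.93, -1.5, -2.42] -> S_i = -0.36*1.61^i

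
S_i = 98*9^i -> [98, 882, 7938, 71442, 642978]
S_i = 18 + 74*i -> [18, 92, 166, 240, 314]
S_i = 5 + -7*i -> [5, -2, -9, -16, -23]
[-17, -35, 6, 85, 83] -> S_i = Random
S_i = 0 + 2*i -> [0, 2, 4, 6, 8]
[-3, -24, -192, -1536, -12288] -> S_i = -3*8^i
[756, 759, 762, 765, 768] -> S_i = 756 + 3*i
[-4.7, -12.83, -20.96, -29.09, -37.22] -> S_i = -4.70 + -8.13*i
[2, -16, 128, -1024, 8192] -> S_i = 2*-8^i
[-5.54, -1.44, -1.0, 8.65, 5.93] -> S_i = Random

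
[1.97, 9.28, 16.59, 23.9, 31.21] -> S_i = 1.97 + 7.31*i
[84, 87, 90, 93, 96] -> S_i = 84 + 3*i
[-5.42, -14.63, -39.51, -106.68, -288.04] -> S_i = -5.42*2.70^i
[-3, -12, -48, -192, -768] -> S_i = -3*4^i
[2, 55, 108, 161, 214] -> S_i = 2 + 53*i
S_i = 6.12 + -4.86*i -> [6.12, 1.26, -3.6, -8.46, -13.32]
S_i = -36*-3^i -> [-36, 108, -324, 972, -2916]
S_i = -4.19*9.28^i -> [-4.19, -38.88, -360.84, -3348.56, -31074.63]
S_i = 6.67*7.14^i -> [6.67, 47.62, 340.03, 2427.84, 17334.79]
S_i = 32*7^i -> [32, 224, 1568, 10976, 76832]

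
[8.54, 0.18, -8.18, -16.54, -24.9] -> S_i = 8.54 + -8.36*i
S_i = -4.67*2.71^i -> [-4.67, -12.66, -34.3, -92.94, -251.88]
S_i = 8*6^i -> [8, 48, 288, 1728, 10368]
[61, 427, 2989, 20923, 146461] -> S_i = 61*7^i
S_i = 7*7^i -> [7, 49, 343, 2401, 16807]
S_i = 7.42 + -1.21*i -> [7.42, 6.21, 5.0, 3.79, 2.58]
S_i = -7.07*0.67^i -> [-7.07, -4.74, -3.17, -2.13, -1.42]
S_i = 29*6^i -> [29, 174, 1044, 6264, 37584]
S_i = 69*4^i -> [69, 276, 1104, 4416, 17664]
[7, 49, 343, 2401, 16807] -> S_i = 7*7^i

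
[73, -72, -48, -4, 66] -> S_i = Random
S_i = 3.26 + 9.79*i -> [3.26, 13.05, 22.84, 32.63, 42.42]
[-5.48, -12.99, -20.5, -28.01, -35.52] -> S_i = -5.48 + -7.51*i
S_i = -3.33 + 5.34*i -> [-3.33, 2.01, 7.35, 12.69, 18.03]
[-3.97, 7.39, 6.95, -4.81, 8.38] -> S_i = Random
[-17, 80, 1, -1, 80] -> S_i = Random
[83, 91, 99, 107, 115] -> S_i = 83 + 8*i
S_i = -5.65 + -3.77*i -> [-5.65, -9.42, -13.19, -16.96, -20.73]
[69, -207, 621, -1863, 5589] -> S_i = 69*-3^i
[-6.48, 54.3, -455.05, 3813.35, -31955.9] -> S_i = -6.48*(-8.38)^i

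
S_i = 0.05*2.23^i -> [0.05, 0.11, 0.25, 0.55, 1.24]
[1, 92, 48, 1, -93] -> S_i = Random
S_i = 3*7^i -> [3, 21, 147, 1029, 7203]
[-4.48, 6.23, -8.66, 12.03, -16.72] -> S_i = -4.48*(-1.39)^i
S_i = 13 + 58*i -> [13, 71, 129, 187, 245]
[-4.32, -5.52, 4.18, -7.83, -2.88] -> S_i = Random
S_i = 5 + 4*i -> [5, 9, 13, 17, 21]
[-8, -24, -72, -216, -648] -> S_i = -8*3^i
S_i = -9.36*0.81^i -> [-9.36, -7.58, -6.14, -4.97, -4.03]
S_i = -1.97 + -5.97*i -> [-1.97, -7.94, -13.91, -19.88, -25.85]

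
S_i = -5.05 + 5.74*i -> [-5.05, 0.69, 6.43, 12.17, 17.91]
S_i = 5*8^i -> [5, 40, 320, 2560, 20480]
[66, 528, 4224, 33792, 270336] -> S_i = 66*8^i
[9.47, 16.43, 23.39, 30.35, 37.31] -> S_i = 9.47 + 6.96*i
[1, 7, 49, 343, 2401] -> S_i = 1*7^i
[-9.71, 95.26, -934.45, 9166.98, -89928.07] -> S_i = -9.71*(-9.81)^i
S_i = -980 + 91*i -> [-980, -889, -798, -707, -616]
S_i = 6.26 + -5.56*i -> [6.26, 0.7, -4.86, -10.42, -15.98]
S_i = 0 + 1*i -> [0, 1, 2, 3, 4]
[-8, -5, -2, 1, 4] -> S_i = -8 + 3*i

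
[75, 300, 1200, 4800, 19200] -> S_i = 75*4^i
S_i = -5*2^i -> [-5, -10, -20, -40, -80]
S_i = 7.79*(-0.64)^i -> [7.79, -4.99, 3.19, -2.04, 1.31]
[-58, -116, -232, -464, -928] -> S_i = -58*2^i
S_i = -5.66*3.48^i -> [-5.66, -19.7, -68.54, -238.54, -830.11]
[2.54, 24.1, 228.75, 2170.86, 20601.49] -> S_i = 2.54*9.49^i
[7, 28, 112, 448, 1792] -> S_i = 7*4^i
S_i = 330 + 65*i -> [330, 395, 460, 525, 590]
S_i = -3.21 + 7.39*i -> [-3.21, 4.18, 11.57, 18.96, 26.35]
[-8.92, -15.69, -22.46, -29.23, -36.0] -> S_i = -8.92 + -6.77*i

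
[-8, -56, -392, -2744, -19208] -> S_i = -8*7^i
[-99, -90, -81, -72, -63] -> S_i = -99 + 9*i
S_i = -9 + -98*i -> [-9, -107, -205, -303, -401]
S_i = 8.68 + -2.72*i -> [8.68, 5.96, 3.24, 0.52, -2.2]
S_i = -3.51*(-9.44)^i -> [-3.51, 33.13, -312.79, 2952.73, -27873.73]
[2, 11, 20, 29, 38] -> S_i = 2 + 9*i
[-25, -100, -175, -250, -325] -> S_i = -25 + -75*i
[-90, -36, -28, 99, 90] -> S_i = Random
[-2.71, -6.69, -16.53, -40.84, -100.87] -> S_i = -2.71*2.47^i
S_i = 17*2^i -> [17, 34, 68, 136, 272]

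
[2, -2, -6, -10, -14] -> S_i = 2 + -4*i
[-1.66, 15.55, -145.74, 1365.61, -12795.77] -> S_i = -1.66*(-9.37)^i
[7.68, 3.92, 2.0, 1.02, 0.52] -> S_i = 7.68*0.51^i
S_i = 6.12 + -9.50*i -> [6.12, -3.38, -12.88, -22.38, -31.88]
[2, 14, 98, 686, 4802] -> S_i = 2*7^i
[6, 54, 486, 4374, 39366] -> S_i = 6*9^i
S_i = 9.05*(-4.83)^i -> [9.05, -43.71, 211.13, -1019.74, 4925.35]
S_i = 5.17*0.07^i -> [5.17, 0.36, 0.03, 0.0, 0.0]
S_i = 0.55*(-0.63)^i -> [0.55, -0.35, 0.22, -0.14, 0.09]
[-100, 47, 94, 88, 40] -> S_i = Random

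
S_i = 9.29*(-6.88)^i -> [9.29, -63.92, 439.74, -3025.39, 20814.67]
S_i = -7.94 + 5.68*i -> [-7.94, -2.26, 3.42, 9.1, 14.78]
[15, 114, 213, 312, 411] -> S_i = 15 + 99*i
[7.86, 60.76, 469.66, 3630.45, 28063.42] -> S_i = 7.86*7.73^i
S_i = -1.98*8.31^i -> [-1.98, -16.45, -136.73, -1136.24, -9442.11]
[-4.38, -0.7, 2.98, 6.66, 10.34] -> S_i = -4.38 + 3.68*i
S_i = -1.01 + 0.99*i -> [-1.01, -0.02, 0.97, 1.96, 2.95]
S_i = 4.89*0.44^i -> [4.89, 2.15, 0.95, 0.42, 0.18]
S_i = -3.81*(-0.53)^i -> [-3.81, 2.02, -1.07, 0.57, -0.3]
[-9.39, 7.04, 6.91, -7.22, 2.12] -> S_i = Random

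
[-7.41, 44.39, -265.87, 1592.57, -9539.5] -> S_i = -7.41*(-5.99)^i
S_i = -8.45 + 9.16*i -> [-8.45, 0.71, 9.87, 19.03, 28.19]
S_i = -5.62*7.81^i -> [-5.62, -43.89, -342.8, -2677.25, -20909.35]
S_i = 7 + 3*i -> [7, 10, 13, 16, 19]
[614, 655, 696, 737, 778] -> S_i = 614 + 41*i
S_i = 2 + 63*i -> [2, 65, 128, 191, 254]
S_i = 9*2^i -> [9, 18, 36, 72, 144]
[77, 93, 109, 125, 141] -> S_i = 77 + 16*i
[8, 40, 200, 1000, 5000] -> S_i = 8*5^i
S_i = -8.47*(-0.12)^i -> [-8.47, 1.02, -0.12, 0.01, -0.0]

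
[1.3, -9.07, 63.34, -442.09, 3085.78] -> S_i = 1.30*(-6.98)^i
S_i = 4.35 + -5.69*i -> [4.35, -1.34, -7.03, -12.72, -18.41]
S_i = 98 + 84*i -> [98, 182, 266, 350, 434]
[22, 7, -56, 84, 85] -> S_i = Random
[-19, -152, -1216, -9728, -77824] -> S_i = -19*8^i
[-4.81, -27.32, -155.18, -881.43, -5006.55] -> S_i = -4.81*5.68^i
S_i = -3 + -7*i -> [-3, -10, -17, -24, -31]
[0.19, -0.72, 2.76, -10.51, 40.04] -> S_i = 0.19*(-3.81)^i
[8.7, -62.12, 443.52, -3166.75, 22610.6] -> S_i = 8.70*(-7.14)^i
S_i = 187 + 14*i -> [187, 201, 215, 229, 243]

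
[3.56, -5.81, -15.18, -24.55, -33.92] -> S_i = 3.56 + -9.37*i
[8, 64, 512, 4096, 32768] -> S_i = 8*8^i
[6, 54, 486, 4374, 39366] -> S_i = 6*9^i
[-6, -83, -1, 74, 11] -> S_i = Random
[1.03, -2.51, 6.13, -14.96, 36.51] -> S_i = 1.03*(-2.44)^i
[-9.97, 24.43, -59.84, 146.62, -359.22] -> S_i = -9.97*(-2.45)^i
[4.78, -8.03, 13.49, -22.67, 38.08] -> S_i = 4.78*(-1.68)^i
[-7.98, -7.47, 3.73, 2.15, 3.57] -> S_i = Random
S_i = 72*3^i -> [72, 216, 648, 1944, 5832]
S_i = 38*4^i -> [38, 152, 608, 2432, 9728]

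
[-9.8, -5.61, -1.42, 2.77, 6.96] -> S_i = -9.80 + 4.19*i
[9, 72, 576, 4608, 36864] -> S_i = 9*8^i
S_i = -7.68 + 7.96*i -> [-7.68, 0.28, 8.24, 16.2, 24.16]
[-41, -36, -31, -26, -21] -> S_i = -41 + 5*i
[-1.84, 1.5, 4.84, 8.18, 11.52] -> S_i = -1.84 + 3.34*i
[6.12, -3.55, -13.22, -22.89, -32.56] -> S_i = 6.12 + -9.67*i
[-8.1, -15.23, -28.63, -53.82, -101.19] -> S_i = -8.10*1.88^i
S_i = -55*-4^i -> [-55, 220, -880, 3520, -14080]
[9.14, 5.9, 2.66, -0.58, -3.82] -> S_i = 9.14 + -3.24*i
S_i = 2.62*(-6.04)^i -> [2.62, -15.82, 95.58, -577.31, 3486.98]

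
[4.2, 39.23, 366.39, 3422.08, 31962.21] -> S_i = 4.20*9.34^i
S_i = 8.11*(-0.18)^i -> [8.11, -1.46, 0.26, -0.05, 0.01]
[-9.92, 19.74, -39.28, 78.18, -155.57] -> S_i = -9.92*(-1.99)^i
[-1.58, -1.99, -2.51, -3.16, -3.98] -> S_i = -1.58*1.26^i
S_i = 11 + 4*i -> [11, 15, 19, 23, 27]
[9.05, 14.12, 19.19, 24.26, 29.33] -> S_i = 9.05 + 5.07*i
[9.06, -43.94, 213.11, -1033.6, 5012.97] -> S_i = 9.06*(-4.85)^i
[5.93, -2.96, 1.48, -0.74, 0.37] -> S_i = 5.93*(-0.50)^i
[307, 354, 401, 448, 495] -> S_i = 307 + 47*i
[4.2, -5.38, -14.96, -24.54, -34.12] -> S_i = 4.20 + -9.58*i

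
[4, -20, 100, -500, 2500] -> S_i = 4*-5^i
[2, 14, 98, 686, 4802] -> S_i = 2*7^i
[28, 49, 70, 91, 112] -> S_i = 28 + 21*i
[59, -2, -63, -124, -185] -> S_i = 59 + -61*i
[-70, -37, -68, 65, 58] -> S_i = Random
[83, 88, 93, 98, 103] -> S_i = 83 + 5*i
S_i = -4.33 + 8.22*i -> [-4.33, 3.89, 12.11, 20.33, 28.55]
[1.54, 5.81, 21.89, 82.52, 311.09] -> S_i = 1.54*3.77^i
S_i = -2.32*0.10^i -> [-2.32, -0.23, -0.02, -0.0, -0.0]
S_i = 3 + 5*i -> [3, 8, 13, 18, 23]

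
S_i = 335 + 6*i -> [335, 341, 347, 353, 359]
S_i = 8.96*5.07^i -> [8.96, 45.43, 230.32, 1167.7, 5920.25]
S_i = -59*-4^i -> [-59, 236, -944, 3776, -15104]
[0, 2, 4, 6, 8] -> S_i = 0 + 2*i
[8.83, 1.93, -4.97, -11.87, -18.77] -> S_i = 8.83 + -6.90*i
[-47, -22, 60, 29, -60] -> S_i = Random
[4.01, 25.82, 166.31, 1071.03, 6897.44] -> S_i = 4.01*6.44^i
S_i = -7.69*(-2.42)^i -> [-7.69, 18.61, -45.04, 108.99, -263.75]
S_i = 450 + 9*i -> [450, 459, 468, 477, 486]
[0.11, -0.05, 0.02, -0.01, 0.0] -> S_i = 0.11*(-0.46)^i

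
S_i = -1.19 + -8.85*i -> [-1.19, -10.04, -18.89, -27.74, -36.59]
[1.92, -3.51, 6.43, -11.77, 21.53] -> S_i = 1.92*(-1.83)^i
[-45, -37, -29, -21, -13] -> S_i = -45 + 8*i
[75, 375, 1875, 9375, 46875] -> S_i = 75*5^i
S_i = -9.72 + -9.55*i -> [-9.72, -19.27, -28.82, -38.37, -47.92]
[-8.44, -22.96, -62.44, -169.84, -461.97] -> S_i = -8.44*2.72^i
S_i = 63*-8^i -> [63, -504, 4032, -32256, 258048]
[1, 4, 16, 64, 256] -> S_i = 1*4^i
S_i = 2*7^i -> [2, 14, 98, 686, 4802]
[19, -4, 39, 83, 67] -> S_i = Random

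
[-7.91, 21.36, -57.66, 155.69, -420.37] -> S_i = -7.91*(-2.70)^i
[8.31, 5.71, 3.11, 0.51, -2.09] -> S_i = 8.31 + -2.60*i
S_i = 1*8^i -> [1, 8, 64, 512, 4096]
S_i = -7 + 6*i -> [-7, -1, 5, 11, 17]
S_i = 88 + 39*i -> [88, 127, 166, 205, 244]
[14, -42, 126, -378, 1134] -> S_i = 14*-3^i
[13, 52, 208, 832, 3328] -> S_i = 13*4^i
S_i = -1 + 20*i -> [-1, 19, 39, 59, 79]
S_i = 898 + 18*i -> [898, 916, 934, 952, 970]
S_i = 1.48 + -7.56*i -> [1.48, -6.08, -13.64, -21.2, -28.76]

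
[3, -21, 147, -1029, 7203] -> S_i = 3*-7^i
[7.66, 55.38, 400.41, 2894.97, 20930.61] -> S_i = 7.66*7.23^i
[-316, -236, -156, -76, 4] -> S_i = -316 + 80*i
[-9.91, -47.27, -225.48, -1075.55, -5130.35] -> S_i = -9.91*4.77^i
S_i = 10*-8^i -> [10, -80, 640, -5120, 40960]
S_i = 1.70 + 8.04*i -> [1.7, 9.74, 17.78, 25.82, 33.86]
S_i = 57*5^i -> [57, 285, 1425, 7125, 35625]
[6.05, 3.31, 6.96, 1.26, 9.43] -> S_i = Random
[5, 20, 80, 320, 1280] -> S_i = 5*4^i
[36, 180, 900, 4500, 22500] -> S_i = 36*5^i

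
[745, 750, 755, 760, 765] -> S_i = 745 + 5*i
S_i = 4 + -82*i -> [4, -78, -160, -242, -324]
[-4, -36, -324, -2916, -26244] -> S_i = -4*9^i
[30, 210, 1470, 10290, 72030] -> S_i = 30*7^i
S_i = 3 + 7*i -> [3, 10, 17, 24, 31]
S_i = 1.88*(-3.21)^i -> [1.88, -6.03, 19.37, -62.18, 199.61]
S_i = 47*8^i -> [47, 376, 3008, 24064, 192512]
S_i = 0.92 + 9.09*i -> [0.92, 10.01, 19.1, 28.19, 37.28]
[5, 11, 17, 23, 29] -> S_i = 5 + 6*i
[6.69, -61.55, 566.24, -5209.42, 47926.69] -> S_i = 6.69*(-9.20)^i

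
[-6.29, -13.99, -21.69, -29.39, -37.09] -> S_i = -6.29 + -7.70*i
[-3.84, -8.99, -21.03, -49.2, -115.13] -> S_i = -3.84*2.34^i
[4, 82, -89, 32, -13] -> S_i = Random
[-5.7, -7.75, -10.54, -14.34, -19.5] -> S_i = -5.70*1.36^i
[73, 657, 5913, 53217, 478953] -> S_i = 73*9^i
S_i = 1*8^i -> [1, 8, 64, 512, 4096]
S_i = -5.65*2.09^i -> [-5.65, -11.81, -24.68, -51.58, -107.8]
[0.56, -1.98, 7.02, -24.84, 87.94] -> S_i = 0.56*(-3.54)^i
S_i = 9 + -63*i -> [9, -54, -117, -180, -243]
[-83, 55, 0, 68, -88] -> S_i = Random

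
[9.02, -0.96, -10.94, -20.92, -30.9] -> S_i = 9.02 + -9.98*i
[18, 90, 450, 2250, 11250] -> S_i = 18*5^i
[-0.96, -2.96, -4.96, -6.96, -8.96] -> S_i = -0.96 + -2.00*i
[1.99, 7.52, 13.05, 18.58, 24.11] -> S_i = 1.99 + 5.53*i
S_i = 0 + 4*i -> [0, 4, 8, 12, 16]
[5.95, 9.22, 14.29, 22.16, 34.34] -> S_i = 5.95*1.55^i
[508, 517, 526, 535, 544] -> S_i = 508 + 9*i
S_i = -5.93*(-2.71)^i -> [-5.93, 16.07, -43.55, 118.02, -319.84]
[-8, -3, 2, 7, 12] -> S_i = -8 + 5*i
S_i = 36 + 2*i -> [36, 38, 40, 42, 44]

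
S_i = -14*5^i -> [-14, -70, -350, -1750, -8750]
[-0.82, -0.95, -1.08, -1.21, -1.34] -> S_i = -0.82 + -0.13*i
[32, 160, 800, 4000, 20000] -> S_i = 32*5^i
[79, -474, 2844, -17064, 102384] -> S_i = 79*-6^i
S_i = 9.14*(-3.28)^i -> [9.14, -29.98, 98.33, -322.53, 1057.89]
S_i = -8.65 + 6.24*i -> [-8.65, -2.41, 3.83, 10.07, 16.31]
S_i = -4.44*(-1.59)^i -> [-4.44, 7.06, -11.22, 17.85, -28.38]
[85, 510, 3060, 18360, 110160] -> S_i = 85*6^i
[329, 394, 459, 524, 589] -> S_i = 329 + 65*i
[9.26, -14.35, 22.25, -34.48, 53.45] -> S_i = 9.26*(-1.55)^i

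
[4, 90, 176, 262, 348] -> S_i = 4 + 86*i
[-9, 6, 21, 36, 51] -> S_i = -9 + 15*i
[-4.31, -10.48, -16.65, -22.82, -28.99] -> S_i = -4.31 + -6.17*i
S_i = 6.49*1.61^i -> [6.49, 10.45, 16.82, 27.08, 43.61]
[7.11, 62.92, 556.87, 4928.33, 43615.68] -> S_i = 7.11*8.85^i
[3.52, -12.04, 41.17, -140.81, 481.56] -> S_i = 3.52*(-3.42)^i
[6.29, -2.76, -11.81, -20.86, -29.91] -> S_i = 6.29 + -9.05*i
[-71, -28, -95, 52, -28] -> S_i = Random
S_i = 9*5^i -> [9, 45, 225, 1125, 5625]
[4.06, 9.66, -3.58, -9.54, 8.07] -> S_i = Random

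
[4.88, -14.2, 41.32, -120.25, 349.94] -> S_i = 4.88*(-2.91)^i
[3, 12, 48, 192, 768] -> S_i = 3*4^i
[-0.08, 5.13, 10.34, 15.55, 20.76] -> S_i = -0.08 + 5.21*i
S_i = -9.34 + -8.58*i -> [-9.34, -17.92, -26.5, -35.08, -43.66]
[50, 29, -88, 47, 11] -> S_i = Random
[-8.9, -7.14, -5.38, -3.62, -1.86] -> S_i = -8.90 + 1.76*i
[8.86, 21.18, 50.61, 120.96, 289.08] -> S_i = 8.86*2.39^i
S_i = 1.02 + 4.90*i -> [1.02, 5.92, 10.82, 15.72, 20.62]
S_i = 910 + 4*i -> [910, 914, 918, 922, 926]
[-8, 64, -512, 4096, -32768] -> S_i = -8*-8^i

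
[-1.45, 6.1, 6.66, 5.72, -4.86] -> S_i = Random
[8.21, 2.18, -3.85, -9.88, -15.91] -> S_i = 8.21 + -6.03*i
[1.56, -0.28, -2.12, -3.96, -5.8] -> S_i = 1.56 + -1.84*i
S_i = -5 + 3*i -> [-5, -2, 1, 4, 7]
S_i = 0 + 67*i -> [0, 67, 134, 201, 268]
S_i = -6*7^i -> [-6, -42, -294, -2058, -14406]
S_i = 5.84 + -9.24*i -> [5.84, -3.4, -12.64, -21.88, -31.12]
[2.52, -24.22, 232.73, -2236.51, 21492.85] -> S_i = 2.52*(-9.61)^i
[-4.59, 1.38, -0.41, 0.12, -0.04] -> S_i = -4.59*(-0.30)^i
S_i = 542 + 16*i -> [542, 558, 574, 590, 606]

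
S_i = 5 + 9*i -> [5, 14, 23, 32, 41]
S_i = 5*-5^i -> [5, -25, 125, -625, 3125]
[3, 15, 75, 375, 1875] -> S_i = 3*5^i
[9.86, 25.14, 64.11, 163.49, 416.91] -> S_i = 9.86*2.55^i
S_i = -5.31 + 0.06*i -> [-5.31, -5.25, -5.19, -5.13, -5.07]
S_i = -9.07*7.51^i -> [-9.07, -68.12, -511.55, -3841.73, -28851.41]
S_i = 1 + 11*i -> [1, 12, 23, 34, 45]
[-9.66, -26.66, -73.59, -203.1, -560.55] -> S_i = -9.66*2.76^i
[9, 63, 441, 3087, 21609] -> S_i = 9*7^i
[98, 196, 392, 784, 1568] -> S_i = 98*2^i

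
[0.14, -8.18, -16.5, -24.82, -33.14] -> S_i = 0.14 + -8.32*i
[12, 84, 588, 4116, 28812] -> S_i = 12*7^i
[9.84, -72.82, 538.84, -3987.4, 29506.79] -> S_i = 9.84*(-7.40)^i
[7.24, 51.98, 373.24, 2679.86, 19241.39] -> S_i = 7.24*7.18^i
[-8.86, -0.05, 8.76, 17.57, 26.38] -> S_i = -8.86 + 8.81*i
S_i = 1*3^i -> [1, 3, 9, 27, 81]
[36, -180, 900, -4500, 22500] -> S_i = 36*-5^i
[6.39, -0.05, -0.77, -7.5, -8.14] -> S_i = Random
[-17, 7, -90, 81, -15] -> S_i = Random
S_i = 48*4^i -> [48, 192, 768, 3072, 12288]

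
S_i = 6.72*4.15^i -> [6.72, 27.89, 115.74, 480.3, 1993.25]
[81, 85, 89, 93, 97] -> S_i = 81 + 4*i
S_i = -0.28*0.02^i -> [-0.28, -0.01, -0.0, -0.0, -0.0]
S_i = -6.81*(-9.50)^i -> [-6.81, 64.69, -614.6, 5838.72, -55467.88]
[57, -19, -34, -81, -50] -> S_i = Random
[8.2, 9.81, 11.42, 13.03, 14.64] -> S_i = 8.20 + 1.61*i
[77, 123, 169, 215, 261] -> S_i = 77 + 46*i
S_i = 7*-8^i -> [7, -56, 448, -3584, 28672]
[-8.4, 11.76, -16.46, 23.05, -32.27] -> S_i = -8.40*(-1.40)^i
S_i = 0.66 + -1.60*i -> [0.66, -0.94, -2.54, -4.14, -5.74]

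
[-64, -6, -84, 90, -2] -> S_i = Random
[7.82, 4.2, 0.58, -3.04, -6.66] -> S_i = 7.82 + -3.62*i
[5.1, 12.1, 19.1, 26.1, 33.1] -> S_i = 5.10 + 7.00*i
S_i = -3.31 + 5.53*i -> [-3.31, 2.22, 7.75, 13.28, 18.81]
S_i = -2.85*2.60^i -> [-2.85, -7.41, -19.27, -50.09, -130.24]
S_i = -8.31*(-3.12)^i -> [-8.31, 25.93, -80.89, 252.39, -787.44]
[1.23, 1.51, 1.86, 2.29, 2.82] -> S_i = 1.23*1.23^i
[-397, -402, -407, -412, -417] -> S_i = -397 + -5*i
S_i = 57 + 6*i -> [57, 63, 69, 75, 81]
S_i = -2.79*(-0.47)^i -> [-2.79, 1.31, -0.62, 0.29, -0.14]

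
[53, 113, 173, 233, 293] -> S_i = 53 + 60*i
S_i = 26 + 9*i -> [26, 35, 44, 53, 62]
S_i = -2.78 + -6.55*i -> [-2.78, -9.33, -15.88, -22.43, -28.98]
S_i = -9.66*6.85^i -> [-9.66, -66.17, -453.27, -3104.91, -21268.62]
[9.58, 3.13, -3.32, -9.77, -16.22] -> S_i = 9.58 + -6.45*i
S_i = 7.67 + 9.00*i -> [7.67, 16.67, 25.67, 34.67, 43.67]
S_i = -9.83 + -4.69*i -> [-9.83, -14.52, -19.21, -23.9, -28.59]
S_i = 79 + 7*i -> [79, 86, 93, 100, 107]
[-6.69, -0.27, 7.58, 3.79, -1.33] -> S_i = Random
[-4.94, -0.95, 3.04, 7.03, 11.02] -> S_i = -4.94 + 3.99*i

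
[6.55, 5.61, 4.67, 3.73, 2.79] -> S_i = 6.55 + -0.94*i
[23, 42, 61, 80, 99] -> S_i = 23 + 19*i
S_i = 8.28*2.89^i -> [8.28, 23.93, 69.16, 199.86, 577.59]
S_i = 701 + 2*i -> [701, 703, 705, 707, 709]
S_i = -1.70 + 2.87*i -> [-1.7, 1.17, 4.04, 6.91, 9.78]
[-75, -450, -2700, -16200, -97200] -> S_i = -75*6^i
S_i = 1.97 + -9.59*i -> [1.97, -7.62, -17.21, -26.8, -36.39]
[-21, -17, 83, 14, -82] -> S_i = Random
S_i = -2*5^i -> [-2, -10, -50, -250, -1250]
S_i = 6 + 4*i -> [6, 10, 14, 18, 22]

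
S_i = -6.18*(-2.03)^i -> [-6.18, 12.55, -25.47, 51.7, -104.95]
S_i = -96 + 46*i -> [-96, -50, -4, 42, 88]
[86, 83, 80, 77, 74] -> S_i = 86 + -3*i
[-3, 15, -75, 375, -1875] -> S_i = -3*-5^i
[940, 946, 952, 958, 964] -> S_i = 940 + 6*i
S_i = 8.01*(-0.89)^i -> [8.01, -7.13, 6.34, -5.65, 5.03]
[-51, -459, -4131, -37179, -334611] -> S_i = -51*9^i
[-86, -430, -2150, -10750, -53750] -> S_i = -86*5^i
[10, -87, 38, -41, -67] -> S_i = Random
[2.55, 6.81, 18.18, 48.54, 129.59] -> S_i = 2.55*2.67^i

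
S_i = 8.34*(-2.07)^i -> [8.34, -17.26, 35.74, -73.97, 153.13]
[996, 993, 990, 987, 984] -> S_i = 996 + -3*i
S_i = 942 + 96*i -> [942, 1038, 1134, 1230, 1326]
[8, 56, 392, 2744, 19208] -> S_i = 8*7^i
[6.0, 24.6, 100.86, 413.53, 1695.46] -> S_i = 6.00*4.10^i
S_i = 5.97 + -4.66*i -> [5.97, 1.31, -3.35, -8.01, -12.67]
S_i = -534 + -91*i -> [-534, -625, -716, -807, -898]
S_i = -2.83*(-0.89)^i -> [-2.83, 2.52, -2.24, 2.0, -1.78]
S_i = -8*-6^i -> [-8, 48, -288, 1728, -10368]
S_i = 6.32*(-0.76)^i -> [6.32, -4.8, 3.65, -2.77, 2.11]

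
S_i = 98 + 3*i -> [98, 101, 104, 107, 110]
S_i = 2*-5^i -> [2, -10, 50, -250, 1250]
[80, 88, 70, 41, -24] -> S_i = Random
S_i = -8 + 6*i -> [-8, -2, 4, 10, 16]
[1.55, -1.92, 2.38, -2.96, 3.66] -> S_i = 1.55*(-1.24)^i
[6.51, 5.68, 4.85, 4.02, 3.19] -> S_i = 6.51 + -0.83*i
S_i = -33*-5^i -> [-33, 165, -825, 4125, -20625]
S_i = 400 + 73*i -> [400, 473, 546, 619, 692]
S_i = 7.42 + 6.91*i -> [7.42, 14.33, 21.24, 28.15, 35.06]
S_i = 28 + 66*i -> [28, 94, 160, 226, 292]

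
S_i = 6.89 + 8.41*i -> [6.89, 15.3, 23.71, 32.12, 40.53]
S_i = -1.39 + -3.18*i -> [-1.39, -4.57, -7.75, -10.93, -14.11]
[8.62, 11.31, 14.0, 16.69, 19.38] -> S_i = 8.62 + 2.69*i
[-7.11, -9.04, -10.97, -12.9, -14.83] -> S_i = -7.11 + -1.93*i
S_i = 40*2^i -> [40, 80, 160, 320, 640]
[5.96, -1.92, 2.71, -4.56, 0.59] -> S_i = Random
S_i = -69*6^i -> [-69, -414, -2484, -14904, -89424]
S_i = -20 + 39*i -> [-20, 19, 58, 97, 136]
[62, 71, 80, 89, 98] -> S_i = 62 + 9*i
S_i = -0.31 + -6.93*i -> [-0.31, -7.24, -14.17, -21.1, -28.03]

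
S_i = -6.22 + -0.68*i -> [-6.22, -6.9, -7.58, -8.26, -8.94]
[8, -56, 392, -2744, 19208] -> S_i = 8*-7^i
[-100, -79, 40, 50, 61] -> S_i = Random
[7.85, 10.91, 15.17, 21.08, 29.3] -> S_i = 7.85*1.39^i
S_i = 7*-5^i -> [7, -35, 175, -875, 4375]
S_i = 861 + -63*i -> [861, 798, 735, 672, 609]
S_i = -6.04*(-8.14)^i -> [-6.04, 49.17, -400.21, 3257.69, -26517.62]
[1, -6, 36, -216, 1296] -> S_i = 1*-6^i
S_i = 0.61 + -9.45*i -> [0.61, -8.84, -18.29, -27.74, -37.19]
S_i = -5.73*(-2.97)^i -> [-5.73, 17.02, -50.54, 150.11, -445.84]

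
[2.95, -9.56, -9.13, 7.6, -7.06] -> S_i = Random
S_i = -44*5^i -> [-44, -220, -1100, -5500, -27500]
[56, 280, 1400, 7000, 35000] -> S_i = 56*5^i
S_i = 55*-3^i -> [55, -165, 495, -1485, 4455]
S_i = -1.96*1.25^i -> [-1.96, -2.45, -3.06, -3.83, -4.79]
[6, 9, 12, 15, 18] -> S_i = 6 + 3*i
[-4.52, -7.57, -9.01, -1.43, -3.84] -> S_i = Random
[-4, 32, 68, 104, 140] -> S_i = -4 + 36*i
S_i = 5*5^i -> [5, 25, 125, 625, 3125]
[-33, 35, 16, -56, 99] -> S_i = Random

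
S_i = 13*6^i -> [13, 78, 468, 2808, 16848]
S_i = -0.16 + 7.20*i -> [-0.16, 7.04, 14.24, 21.44, 28.64]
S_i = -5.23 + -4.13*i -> [-5.23, -9.36, -13.49, -17.62, -21.75]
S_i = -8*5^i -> [-8, -40, -200, -1000, -5000]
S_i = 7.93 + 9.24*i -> [7.93, 17.17, 26.41, 35.65, 44.89]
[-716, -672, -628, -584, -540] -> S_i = -716 + 44*i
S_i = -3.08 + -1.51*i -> [-3.08, -4.59, -6.1, -7.61, -9.12]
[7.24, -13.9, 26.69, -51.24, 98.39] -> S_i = 7.24*(-1.92)^i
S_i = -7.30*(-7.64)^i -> [-7.3, 55.77, -426.1, 3255.39, -24871.17]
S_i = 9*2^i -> [9, 18, 36, 72, 144]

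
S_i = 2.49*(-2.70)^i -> [2.49, -6.72, 18.15, -49.01, 132.33]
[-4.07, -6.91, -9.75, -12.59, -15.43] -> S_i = -4.07 + -2.84*i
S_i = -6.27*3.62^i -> [-6.27, -22.7, -82.16, -297.44, -1076.72]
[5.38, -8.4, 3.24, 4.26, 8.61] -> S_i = Random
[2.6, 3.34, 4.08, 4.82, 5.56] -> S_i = 2.60 + 0.74*i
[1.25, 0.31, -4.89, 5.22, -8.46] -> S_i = Random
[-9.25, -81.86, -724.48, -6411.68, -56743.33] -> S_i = -9.25*8.85^i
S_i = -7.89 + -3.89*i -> [-7.89, -11.78, -15.67, -19.56, -23.45]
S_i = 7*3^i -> [7, 21, 63, 189, 567]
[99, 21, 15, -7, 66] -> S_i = Random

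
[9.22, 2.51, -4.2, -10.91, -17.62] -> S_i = 9.22 + -6.71*i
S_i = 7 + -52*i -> [7, -45, -97, -149, -201]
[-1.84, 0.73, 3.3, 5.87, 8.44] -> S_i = -1.84 + 2.57*i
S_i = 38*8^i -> [38, 304, 2432, 19456, 155648]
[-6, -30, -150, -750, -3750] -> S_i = -6*5^i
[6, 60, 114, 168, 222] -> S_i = 6 + 54*i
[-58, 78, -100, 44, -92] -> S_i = Random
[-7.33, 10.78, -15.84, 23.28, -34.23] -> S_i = -7.33*(-1.47)^i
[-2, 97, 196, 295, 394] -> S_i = -2 + 99*i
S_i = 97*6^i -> [97, 582, 3492, 20952, 125712]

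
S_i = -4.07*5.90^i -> [-4.07, -24.01, -141.68, -835.89, -4931.77]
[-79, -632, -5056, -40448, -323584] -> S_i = -79*8^i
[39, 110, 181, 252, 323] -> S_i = 39 + 71*i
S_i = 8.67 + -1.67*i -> [8.67, 7.0, 5.33, 3.66, 1.99]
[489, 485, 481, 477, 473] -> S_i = 489 + -4*i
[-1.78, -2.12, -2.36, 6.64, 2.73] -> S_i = Random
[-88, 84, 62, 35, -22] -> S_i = Random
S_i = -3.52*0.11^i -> [-3.52, -0.39, -0.04, -0.0, -0.0]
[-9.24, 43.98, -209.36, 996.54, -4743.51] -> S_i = -9.24*(-4.76)^i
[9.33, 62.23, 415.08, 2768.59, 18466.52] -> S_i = 9.33*6.67^i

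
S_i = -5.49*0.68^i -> [-5.49, -3.73, -2.54, -1.73, -1.17]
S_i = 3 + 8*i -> [3, 11, 19, 27, 35]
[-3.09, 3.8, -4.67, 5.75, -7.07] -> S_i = -3.09*(-1.23)^i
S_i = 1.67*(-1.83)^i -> [1.67, -3.06, 5.59, -10.23, 18.73]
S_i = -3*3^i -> [-3, -9, -27, -81, -243]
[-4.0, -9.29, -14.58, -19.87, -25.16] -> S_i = -4.00 + -5.29*i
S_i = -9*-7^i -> [-9, 63, -441, 3087, -21609]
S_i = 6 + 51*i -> [6, 57, 108, 159, 210]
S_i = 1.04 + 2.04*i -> [1.04, 3.08, 5.12, 7.16, 9.2]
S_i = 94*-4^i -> [94, -376, 1504, -6016, 24064]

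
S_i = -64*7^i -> [-64, -448, -3136, -21952, -153664]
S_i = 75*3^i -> [75, 225, 675, 2025, 6075]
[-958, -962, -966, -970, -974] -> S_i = -958 + -4*i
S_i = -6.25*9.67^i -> [-6.25, -60.44, -584.43, -5651.44, -54649.46]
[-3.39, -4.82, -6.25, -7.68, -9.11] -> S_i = -3.39 + -1.43*i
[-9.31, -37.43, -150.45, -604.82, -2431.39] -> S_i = -9.31*4.02^i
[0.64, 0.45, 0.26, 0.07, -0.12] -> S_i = 0.64 + -0.19*i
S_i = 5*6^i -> [5, 30, 180, 1080, 6480]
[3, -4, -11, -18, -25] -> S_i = 3 + -7*i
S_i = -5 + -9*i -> [-5, -14, -23, -32, -41]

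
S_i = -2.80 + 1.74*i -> [-2.8, -1.06, 0.68, 2.42, 4.16]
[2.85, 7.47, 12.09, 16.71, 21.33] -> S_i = 2.85 + 4.62*i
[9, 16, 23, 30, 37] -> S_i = 9 + 7*i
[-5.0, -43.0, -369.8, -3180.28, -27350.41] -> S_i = -5.00*8.60^i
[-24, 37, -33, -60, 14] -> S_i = Random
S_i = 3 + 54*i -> [3, 57, 111, 165, 219]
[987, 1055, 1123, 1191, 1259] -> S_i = 987 + 68*i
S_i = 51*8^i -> [51, 408, 3264, 26112, 208896]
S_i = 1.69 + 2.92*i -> [1.69, 4.61, 7.53, 10.45, 13.37]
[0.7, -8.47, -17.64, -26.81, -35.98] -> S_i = 0.70 + -9.17*i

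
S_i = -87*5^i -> [-87, -435, -2175, -10875, -54375]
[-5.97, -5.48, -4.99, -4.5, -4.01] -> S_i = -5.97 + 0.49*i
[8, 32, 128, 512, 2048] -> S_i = 8*4^i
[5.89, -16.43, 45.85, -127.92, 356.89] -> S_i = 5.89*(-2.79)^i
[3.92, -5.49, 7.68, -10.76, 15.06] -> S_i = 3.92*(-1.40)^i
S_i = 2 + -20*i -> [2, -18, -38, -58, -78]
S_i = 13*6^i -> [13, 78, 468, 2808, 16848]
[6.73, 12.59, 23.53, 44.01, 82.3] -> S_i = 6.73*1.87^i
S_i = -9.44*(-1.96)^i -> [-9.44, 18.5, -36.26, 71.08, -139.31]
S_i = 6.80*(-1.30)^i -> [6.8, -8.84, 11.49, -14.94, 19.42]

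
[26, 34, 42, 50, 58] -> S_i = 26 + 8*i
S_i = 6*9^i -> [6, 54, 486, 4374, 39366]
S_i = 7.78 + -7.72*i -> [7.78, 0.06, -7.66, -15.38, -23.1]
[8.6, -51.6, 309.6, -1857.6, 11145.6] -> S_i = 8.60*(-6.00)^i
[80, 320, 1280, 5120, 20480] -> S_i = 80*4^i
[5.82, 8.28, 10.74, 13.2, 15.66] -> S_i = 5.82 + 2.46*i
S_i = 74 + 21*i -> [74, 95, 116, 137, 158]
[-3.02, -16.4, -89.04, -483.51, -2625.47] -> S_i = -3.02*5.43^i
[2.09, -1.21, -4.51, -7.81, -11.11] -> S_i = 2.09 + -3.30*i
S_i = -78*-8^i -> [-78, 624, -4992, 39936, -319488]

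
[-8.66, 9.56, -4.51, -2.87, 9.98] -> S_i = Random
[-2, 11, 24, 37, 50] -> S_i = -2 + 13*i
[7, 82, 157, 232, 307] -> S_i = 7 + 75*i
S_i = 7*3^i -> [7, 21, 63, 189, 567]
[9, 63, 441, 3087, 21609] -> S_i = 9*7^i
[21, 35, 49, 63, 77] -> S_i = 21 + 14*i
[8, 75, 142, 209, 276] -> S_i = 8 + 67*i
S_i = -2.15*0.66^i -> [-2.15, -1.42, -0.94, -0.62, -0.41]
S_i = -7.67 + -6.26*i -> [-7.67, -13.93, -20.19, -26.45, -32.71]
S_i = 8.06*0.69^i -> [8.06, 5.56, 3.84, 2.65, 1.83]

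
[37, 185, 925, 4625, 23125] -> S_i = 37*5^i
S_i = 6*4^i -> [6, 24, 96, 384, 1536]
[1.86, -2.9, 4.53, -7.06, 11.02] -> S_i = 1.86*(-1.56)^i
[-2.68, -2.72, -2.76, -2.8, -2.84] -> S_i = -2.68 + -0.04*i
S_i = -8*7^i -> [-8, -56, -392, -2744, -19208]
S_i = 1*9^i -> [1, 9, 81, 729, 6561]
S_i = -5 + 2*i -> [-5, -3, -1, 1, 3]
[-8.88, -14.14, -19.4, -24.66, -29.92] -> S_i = -8.88 + -5.26*i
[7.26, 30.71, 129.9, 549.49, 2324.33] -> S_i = 7.26*4.23^i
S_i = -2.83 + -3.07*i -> [-2.83, -5.9, -8.97, -12.04, -15.11]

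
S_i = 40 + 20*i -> [40, 60, 80, 100, 120]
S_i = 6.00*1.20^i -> [6.0, 7.2, 8.64, 10.37, 12.44]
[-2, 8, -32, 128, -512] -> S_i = -2*-4^i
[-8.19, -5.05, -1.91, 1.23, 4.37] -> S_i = -8.19 + 3.14*i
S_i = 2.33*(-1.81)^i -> [2.33, -4.22, 7.63, -13.82, 25.01]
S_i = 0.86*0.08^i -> [0.86, 0.07, 0.01, 0.0, 0.0]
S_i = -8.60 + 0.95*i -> [-8.6, -7.65, -6.7, -5.75, -4.8]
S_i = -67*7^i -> [-67, -469, -3283, -22981, -160867]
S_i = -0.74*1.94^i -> [-0.74, -1.44, -2.79, -5.4, -10.48]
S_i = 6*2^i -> [6, 12, 24, 48, 96]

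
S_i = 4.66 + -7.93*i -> [4.66, -3.27, -11.2, -19.13, -27.06]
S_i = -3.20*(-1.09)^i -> [-3.2, 3.49, -3.8, 4.14, -4.52]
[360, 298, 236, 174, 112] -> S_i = 360 + -62*i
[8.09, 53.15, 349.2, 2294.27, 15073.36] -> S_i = 8.09*6.57^i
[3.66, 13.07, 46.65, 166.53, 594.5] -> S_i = 3.66*3.57^i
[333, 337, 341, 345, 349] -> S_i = 333 + 4*i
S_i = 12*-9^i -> [12, -108, 972, -8748, 78732]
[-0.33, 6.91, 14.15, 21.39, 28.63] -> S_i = -0.33 + 7.24*i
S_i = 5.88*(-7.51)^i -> [5.88, -44.16, 331.63, -2490.56, 18704.11]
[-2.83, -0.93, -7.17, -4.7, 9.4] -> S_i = Random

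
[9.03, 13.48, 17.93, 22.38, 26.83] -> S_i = 9.03 + 4.45*i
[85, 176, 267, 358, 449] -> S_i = 85 + 91*i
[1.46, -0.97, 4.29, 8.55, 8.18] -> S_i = Random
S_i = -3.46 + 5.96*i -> [-3.46, 2.5, 8.46, 14.42, 20.38]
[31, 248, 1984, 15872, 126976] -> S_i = 31*8^i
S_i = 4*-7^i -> [4, -28, 196, -1372, 9604]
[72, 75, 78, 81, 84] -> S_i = 72 + 3*i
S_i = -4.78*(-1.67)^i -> [-4.78, 7.98, -13.33, 22.26, -37.18]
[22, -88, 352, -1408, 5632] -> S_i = 22*-4^i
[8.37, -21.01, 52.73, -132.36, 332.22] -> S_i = 8.37*(-2.51)^i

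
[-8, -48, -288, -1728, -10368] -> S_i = -8*6^i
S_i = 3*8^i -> [3, 24, 192, 1536, 12288]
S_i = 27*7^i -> [27, 189, 1323, 9261, 64827]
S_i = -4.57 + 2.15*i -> [-4.57, -2.42, -0.27, 1.88, 4.03]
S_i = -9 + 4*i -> [-9, -5, -1, 3, 7]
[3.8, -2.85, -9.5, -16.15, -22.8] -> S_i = 3.80 + -6.65*i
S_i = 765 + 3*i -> [765, 768, 771, 774, 777]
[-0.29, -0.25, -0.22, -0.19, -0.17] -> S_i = -0.29*0.87^i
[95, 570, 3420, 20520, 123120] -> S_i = 95*6^i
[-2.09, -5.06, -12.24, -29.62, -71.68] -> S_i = -2.09*2.42^i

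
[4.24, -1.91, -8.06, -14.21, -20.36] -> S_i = 4.24 + -6.15*i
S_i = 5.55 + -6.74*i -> [5.55, -1.19, -7.93, -14.67, -21.41]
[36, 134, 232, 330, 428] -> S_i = 36 + 98*i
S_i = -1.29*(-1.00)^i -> [-1.29, 1.29, -1.29, 1.29, -1.29]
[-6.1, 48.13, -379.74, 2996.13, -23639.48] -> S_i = -6.10*(-7.89)^i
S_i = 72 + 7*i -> [72, 79, 86, 93, 100]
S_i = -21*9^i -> [-21, -189, -1701, -15309, -137781]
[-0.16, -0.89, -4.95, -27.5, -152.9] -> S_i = -0.16*5.56^i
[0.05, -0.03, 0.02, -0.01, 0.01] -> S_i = 0.05*(-0.59)^i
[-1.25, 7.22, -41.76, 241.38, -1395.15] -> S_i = -1.25*(-5.78)^i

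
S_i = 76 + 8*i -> [76, 84, 92, 100, 108]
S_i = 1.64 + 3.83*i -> [1.64, 5.47, 9.3, 13.13, 16.96]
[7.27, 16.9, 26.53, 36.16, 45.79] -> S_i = 7.27 + 9.63*i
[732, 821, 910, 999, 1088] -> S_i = 732 + 89*i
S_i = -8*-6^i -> [-8, 48, -288, 1728, -10368]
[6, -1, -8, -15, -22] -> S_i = 6 + -7*i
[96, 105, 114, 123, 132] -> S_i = 96 + 9*i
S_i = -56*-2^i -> [-56, 112, -224, 448, -896]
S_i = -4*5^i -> [-4, -20, -100, -500, -2500]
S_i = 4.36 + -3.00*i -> [4.36, 1.36, -1.64, -4.64, -7.64]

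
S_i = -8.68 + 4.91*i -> [-8.68, -3.77, 1.14, 6.05, 10.96]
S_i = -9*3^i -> [-9, -27, -81, -243, -729]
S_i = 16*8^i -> [16, 128, 1024, 8192, 65536]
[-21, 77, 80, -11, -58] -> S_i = Random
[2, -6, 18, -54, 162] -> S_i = 2*-3^i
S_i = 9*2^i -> [9, 18, 36, 72, 144]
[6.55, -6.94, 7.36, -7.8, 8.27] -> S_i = 6.55*(-1.06)^i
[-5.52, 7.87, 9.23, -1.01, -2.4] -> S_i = Random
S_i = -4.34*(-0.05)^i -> [-4.34, 0.22, -0.01, 0.0, -0.0]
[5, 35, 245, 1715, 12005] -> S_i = 5*7^i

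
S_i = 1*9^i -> [1, 9, 81, 729, 6561]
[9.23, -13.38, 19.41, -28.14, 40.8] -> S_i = 9.23*(-1.45)^i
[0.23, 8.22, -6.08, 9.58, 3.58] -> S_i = Random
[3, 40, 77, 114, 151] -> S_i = 3 + 37*i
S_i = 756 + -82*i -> [756, 674, 592, 510, 428]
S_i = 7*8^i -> [7, 56, 448, 3584, 28672]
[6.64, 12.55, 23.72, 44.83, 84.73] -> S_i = 6.64*1.89^i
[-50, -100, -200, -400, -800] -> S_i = -50*2^i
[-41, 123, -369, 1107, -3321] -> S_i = -41*-3^i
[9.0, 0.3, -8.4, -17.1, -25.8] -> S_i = 9.00 + -8.70*i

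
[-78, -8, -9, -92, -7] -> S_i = Random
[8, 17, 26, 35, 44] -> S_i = 8 + 9*i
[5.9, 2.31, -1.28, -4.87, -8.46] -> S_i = 5.90 + -3.59*i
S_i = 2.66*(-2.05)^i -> [2.66, -5.45, 11.18, -22.92, 46.98]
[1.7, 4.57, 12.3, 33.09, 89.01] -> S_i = 1.70*2.69^i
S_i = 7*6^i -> [7, 42, 252, 1512, 9072]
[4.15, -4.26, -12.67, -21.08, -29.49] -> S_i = 4.15 + -8.41*i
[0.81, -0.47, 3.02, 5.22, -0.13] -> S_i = Random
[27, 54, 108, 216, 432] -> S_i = 27*2^i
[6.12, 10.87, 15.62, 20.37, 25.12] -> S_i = 6.12 + 4.75*i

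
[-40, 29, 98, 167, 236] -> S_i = -40 + 69*i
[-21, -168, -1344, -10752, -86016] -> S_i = -21*8^i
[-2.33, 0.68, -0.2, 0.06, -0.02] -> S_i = -2.33*(-0.29)^i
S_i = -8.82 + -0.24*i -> [-8.82, -9.06, -9.3, -9.54, -9.78]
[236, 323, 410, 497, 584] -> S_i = 236 + 87*i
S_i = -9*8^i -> [-9, -72, -576, -4608, -36864]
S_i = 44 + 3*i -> [44, 47, 50, 53, 56]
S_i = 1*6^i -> [1, 6, 36, 216, 1296]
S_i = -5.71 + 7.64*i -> [-5.71, 1.93, 9.57, 17.21, 24.85]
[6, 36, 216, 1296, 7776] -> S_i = 6*6^i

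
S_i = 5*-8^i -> [5, -40, 320, -2560, 20480]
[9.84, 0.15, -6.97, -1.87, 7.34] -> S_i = Random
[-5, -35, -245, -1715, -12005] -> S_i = -5*7^i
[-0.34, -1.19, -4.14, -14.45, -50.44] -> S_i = -0.34*3.49^i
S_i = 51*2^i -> [51, 102, 204, 408, 816]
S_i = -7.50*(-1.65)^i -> [-7.5, 12.38, -20.42, 33.69, -55.59]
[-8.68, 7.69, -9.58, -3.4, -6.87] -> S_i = Random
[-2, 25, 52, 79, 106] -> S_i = -2 + 27*i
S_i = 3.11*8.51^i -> [3.11, 26.47, 225.23, 1916.68, 16310.93]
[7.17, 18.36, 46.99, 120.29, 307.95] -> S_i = 7.17*2.56^i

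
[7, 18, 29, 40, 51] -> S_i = 7 + 11*i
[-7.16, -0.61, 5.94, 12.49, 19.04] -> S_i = -7.16 + 6.55*i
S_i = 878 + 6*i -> [878, 884, 890, 896, 902]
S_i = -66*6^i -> [-66, -396, -2376, -14256, -85536]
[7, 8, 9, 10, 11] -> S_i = 7 + 1*i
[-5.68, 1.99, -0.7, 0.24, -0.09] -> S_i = -5.68*(-0.35)^i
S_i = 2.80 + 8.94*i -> [2.8, 11.74, 20.68, 29.62, 38.56]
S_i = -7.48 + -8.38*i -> [-7.48, -15.86, -24.24, -32.62, -41.0]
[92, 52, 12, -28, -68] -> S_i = 92 + -40*i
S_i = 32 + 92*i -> [32, 124, 216, 308, 400]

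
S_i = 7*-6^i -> [7, -42, 252, -1512, 9072]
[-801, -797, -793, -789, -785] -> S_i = -801 + 4*i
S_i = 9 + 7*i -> [9, 16, 23, 30, 37]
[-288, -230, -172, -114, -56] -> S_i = -288 + 58*i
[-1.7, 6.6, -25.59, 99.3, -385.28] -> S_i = -1.70*(-3.88)^i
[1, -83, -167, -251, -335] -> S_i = 1 + -84*i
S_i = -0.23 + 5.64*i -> [-0.23, 5.41, 11.05, 16.69, 22.33]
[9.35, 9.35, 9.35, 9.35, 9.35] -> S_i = 9.35*1.00^i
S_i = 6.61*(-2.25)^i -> [6.61, -14.87, 33.46, -75.29, 169.41]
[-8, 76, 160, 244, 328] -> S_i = -8 + 84*i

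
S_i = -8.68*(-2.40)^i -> [-8.68, 20.83, -50.0, 119.99, -287.98]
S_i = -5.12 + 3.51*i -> [-5.12, -1.61, 1.9, 5.41, 8.92]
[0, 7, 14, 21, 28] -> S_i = 0 + 7*i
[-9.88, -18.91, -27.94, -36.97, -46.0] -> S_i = -9.88 + -9.03*i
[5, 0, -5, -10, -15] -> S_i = 5 + -5*i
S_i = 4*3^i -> [4, 12, 36, 108, 324]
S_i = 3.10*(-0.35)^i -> [3.1, -1.08, 0.38, -0.13, 0.05]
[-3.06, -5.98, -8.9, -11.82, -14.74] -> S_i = -3.06 + -2.92*i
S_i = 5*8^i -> [5, 40, 320, 2560, 20480]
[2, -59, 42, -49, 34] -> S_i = Random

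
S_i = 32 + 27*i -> [32, 59, 86, 113, 140]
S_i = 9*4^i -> [9, 36, 144, 576, 2304]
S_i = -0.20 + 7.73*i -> [-0.2, 7.53, 15.26, 22.99, 30.72]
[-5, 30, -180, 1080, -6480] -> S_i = -5*-6^i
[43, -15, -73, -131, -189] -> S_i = 43 + -58*i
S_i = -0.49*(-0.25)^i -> [-0.49, 0.12, -0.03, 0.01, -0.0]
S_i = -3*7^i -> [-3, -21, -147, -1029, -7203]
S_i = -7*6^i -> [-7, -42, -252, -1512, -9072]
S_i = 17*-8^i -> [17, -136, 1088, -8704, 69632]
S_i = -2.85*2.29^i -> [-2.85, -6.53, -14.95, -34.23, -78.38]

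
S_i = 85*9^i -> [85, 765, 6885, 61965, 557685]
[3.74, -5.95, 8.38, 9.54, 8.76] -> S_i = Random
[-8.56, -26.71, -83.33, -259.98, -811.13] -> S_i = -8.56*3.12^i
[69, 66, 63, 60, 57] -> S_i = 69 + -3*i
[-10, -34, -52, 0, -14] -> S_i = Random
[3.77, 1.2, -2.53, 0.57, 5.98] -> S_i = Random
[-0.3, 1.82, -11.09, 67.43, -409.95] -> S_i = -0.30*(-6.08)^i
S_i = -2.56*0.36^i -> [-2.56, -0.92, -0.33, -0.12, -0.04]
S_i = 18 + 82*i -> [18, 100, 182, 264, 346]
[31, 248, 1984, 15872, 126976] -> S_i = 31*8^i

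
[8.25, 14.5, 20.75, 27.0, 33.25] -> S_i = 8.25 + 6.25*i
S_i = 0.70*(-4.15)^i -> [0.7, -2.9, 12.06, -50.03, 207.63]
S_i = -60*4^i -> [-60, -240, -960, -3840, -15360]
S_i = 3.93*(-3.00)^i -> [3.93, -11.79, 35.37, -106.11, 318.33]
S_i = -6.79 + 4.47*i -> [-6.79, -2.32, 2.15, 6.62, 11.09]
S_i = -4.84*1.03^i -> [-4.84, -4.99, -5.13, -5.29, -5.45]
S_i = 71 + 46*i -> [71, 117, 163, 209, 255]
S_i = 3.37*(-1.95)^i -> [3.37, -6.57, 12.81, -24.99, 48.73]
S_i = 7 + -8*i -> [7, -1, -9, -17, -25]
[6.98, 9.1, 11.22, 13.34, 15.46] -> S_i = 6.98 + 2.12*i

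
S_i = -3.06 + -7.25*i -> [-3.06, -10.31, -17.56, -24.81, -32.06]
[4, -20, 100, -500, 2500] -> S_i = 4*-5^i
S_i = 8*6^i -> [8, 48, 288, 1728, 10368]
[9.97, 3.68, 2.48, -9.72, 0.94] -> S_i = Random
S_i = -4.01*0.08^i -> [-4.01, -0.32, -0.03, -0.0, -0.0]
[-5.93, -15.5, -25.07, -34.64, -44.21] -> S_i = -5.93 + -9.57*i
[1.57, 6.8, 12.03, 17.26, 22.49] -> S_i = 1.57 + 5.23*i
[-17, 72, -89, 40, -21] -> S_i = Random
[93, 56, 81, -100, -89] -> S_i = Random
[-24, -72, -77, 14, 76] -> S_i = Random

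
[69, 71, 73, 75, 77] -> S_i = 69 + 2*i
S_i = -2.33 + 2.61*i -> [-2.33, 0.28, 2.89, 5.5, 8.11]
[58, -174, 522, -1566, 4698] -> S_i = 58*-3^i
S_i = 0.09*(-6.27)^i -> [0.09, -0.56, 3.54, -22.18, 139.1]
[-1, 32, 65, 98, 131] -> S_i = -1 + 33*i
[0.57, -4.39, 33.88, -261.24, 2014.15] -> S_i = 0.57*(-7.71)^i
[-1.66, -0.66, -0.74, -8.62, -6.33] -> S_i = Random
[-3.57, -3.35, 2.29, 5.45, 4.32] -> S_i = Random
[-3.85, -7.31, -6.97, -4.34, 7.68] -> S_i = Random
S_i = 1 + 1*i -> [1, 2, 3, 4, 5]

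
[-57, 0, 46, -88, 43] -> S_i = Random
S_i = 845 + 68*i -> [845, 913, 981, 1049, 1117]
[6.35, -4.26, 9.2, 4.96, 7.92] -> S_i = Random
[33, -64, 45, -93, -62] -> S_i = Random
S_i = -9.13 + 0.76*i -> [-9.13, -8.37, -7.61, -6.85, -6.09]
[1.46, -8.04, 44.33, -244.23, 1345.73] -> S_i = 1.46*(-5.51)^i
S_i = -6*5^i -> [-6, -30, -150, -750, -3750]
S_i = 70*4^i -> [70, 280, 1120, 4480, 17920]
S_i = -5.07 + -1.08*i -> [-5.07, -6.15, -7.23, -8.31, -9.39]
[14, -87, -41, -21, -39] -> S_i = Random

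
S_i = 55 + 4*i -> [55, 59, 63, 67, 71]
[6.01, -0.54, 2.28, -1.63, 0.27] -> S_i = Random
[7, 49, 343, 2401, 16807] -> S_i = 7*7^i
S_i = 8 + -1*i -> [8, 7, 6, 5, 4]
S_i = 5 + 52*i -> [5, 57, 109, 161, 213]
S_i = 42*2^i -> [42, 84, 168, 336, 672]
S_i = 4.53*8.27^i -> [4.53, 37.46, 309.82, 2562.21, 21189.48]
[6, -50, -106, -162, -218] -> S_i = 6 + -56*i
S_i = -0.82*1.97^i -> [-0.82, -1.62, -3.18, -6.27, -12.35]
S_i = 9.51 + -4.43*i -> [9.51, 5.08, 0.65, -3.78, -8.21]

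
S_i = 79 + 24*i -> [79, 103, 127, 151, 175]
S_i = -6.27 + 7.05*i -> [-6.27, 0.78, 7.83, 14.88, 21.93]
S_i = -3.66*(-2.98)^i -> [-3.66, 10.91, -32.5, 96.86, -288.63]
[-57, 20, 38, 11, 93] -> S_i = Random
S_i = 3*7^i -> [3, 21, 147, 1029, 7203]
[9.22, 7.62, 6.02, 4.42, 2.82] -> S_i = 9.22 + -1.60*i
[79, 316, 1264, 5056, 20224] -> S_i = 79*4^i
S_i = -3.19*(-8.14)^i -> [-3.19, 25.97, -211.37, 1720.54, -14005.17]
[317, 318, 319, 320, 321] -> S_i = 317 + 1*i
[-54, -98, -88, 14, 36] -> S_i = Random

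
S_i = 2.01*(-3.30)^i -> [2.01, -6.63, 21.89, -72.23, 238.37]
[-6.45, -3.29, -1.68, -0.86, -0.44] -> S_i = -6.45*0.51^i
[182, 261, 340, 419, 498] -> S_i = 182 + 79*i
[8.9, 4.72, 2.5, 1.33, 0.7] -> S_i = 8.90*0.53^i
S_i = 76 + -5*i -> [76, 71, 66, 61, 56]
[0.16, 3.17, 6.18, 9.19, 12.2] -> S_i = 0.16 + 3.01*i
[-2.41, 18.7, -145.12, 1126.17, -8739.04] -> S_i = -2.41*(-7.76)^i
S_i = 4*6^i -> [4, 24, 144, 864, 5184]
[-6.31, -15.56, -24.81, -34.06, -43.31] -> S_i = -6.31 + -9.25*i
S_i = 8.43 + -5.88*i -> [8.43, 2.55, -3.33, -9.21, -15.09]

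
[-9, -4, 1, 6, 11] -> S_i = -9 + 5*i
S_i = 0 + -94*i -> [0, -94, -188, -282, -376]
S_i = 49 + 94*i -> [49, 143, 237, 331, 425]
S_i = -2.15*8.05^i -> [-2.15, -17.31, -139.33, -1121.57, -9028.63]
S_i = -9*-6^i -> [-9, 54, -324, 1944, -11664]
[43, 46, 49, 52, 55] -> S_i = 43 + 3*i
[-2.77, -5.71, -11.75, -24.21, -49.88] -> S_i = -2.77*2.06^i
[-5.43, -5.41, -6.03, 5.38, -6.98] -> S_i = Random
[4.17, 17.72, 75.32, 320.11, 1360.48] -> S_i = 4.17*4.25^i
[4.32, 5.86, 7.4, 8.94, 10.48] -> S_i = 4.32 + 1.54*i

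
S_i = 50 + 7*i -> [50, 57, 64, 71, 78]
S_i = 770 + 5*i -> [770, 775, 780, 785, 790]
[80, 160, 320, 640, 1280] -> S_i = 80*2^i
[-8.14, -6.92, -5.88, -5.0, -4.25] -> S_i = -8.14*0.85^i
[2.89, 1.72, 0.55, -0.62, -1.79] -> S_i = 2.89 + -1.17*i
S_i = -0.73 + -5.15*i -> [-0.73, -5.88, -11.03, -16.18, -21.33]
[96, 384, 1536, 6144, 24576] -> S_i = 96*4^i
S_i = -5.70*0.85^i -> [-5.7, -4.84, -4.12, -3.5, -2.98]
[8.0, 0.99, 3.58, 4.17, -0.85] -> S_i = Random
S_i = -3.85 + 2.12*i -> [-3.85, -1.73, 0.39, 2.51, 4.63]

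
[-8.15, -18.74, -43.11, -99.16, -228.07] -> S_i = -8.15*2.30^i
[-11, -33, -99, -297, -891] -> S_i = -11*3^i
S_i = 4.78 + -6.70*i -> [4.78, -1.92, -8.62, -15.32, -22.02]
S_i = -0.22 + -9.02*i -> [-0.22, -9.24, -18.26, -27.28, -36.3]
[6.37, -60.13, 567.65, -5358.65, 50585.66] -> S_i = 6.37*(-9.44)^i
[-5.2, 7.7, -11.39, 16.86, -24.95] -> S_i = -5.20*(-1.48)^i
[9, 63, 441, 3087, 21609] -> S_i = 9*7^i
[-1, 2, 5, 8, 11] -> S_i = -1 + 3*i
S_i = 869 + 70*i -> [869, 939, 1009, 1079, 1149]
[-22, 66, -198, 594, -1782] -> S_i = -22*-3^i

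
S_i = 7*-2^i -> [7, -14, 28, -56, 112]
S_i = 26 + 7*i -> [26, 33, 40, 47, 54]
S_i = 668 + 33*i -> [668, 701, 734, 767, 800]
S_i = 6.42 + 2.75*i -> [6.42, 9.17, 11.92, 14.67, 17.42]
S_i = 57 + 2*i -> [57, 59, 61, 63, 65]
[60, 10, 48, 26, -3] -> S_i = Random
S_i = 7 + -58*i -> [7, -51, -109, -167, -225]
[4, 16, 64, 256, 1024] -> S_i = 4*4^i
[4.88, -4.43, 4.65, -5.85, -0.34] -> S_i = Random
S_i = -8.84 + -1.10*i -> [-8.84, -9.94, -11.04, -12.14, -13.24]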